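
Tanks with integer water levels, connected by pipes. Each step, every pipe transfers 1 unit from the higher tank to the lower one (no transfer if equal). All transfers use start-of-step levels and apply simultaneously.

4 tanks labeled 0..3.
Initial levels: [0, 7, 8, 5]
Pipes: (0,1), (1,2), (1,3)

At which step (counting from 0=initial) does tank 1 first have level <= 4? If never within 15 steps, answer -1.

Step 1: flows [1->0,2->1,1->3] -> levels [1 6 7 6]
Step 2: flows [1->0,2->1,1=3] -> levels [2 6 6 6]
Step 3: flows [1->0,1=2,1=3] -> levels [3 5 6 6]
Step 4: flows [1->0,2->1,3->1] -> levels [4 6 5 5]
Step 5: flows [1->0,1->2,1->3] -> levels [5 3 6 6]
Tank 1 first reaches <=4 at step 5

Answer: 5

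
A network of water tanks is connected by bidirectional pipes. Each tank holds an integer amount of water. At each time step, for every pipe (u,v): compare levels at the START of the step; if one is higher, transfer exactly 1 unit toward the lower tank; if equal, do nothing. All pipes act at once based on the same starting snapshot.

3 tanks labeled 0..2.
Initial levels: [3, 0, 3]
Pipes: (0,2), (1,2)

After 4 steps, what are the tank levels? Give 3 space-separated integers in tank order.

Answer: 2 2 2

Derivation:
Step 1: flows [0=2,2->1] -> levels [3 1 2]
Step 2: flows [0->2,2->1] -> levels [2 2 2]
Step 3: flows [0=2,1=2] -> levels [2 2 2]
  -> stable; steps 4..4 unchanged -> [2 2 2]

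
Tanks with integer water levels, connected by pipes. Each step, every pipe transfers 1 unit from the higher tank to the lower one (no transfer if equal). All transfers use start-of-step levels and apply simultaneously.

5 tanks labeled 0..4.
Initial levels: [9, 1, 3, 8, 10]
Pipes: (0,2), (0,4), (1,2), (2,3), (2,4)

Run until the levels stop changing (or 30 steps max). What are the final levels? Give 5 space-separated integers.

Answer: 6 5 8 6 6

Derivation:
Step 1: flows [0->2,4->0,2->1,3->2,4->2] -> levels [9 2 5 7 8]
Step 2: flows [0->2,0->4,2->1,3->2,4->2] -> levels [7 3 7 6 8]
Step 3: flows [0=2,4->0,2->1,2->3,4->2] -> levels [8 4 6 7 6]
Step 4: flows [0->2,0->4,2->1,3->2,2=4] -> levels [6 5 7 6 7]
Step 5: flows [2->0,4->0,2->1,2->3,2=4] -> levels [8 6 4 7 6]
Step 6: flows [0->2,0->4,1->2,3->2,4->2] -> levels [6 5 8 6 6]
Step 7: flows [2->0,0=4,2->1,2->3,2->4] -> levels [7 6 4 7 7]
Step 8: flows [0->2,0=4,1->2,3->2,4->2] -> levels [6 5 8 6 6]
  -> period-2 cycle: step 8 state = step 6 state; never stabilizes
  -> state at step 30: (30-6) mod 2 = 0, same as step 6 -> [6 5 8 6 6]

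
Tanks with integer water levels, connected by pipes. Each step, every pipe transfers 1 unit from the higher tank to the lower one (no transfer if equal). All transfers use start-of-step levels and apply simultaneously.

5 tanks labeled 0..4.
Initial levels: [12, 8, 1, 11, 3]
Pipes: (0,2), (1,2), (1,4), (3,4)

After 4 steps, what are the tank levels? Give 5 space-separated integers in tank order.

Answer: 8 6 7 7 7

Derivation:
Step 1: flows [0->2,1->2,1->4,3->4] -> levels [11 6 3 10 5]
Step 2: flows [0->2,1->2,1->4,3->4] -> levels [10 4 5 9 7]
Step 3: flows [0->2,2->1,4->1,3->4] -> levels [9 6 5 8 7]
Step 4: flows [0->2,1->2,4->1,3->4] -> levels [8 6 7 7 7]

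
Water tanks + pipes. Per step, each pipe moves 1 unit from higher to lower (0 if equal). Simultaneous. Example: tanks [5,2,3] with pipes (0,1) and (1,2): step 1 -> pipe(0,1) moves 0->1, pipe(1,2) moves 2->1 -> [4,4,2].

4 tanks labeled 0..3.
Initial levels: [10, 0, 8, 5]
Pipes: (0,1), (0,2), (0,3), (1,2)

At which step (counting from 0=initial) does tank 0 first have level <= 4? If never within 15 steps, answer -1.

Step 1: flows [0->1,0->2,0->3,2->1] -> levels [7 2 8 6]
Step 2: flows [0->1,2->0,0->3,2->1] -> levels [6 4 6 7]
Step 3: flows [0->1,0=2,3->0,2->1] -> levels [6 6 5 6]
Step 4: flows [0=1,0->2,0=3,1->2] -> levels [5 5 7 6]
Step 5: flows [0=1,2->0,3->0,2->1] -> levels [7 6 5 5]
Step 6: flows [0->1,0->2,0->3,1->2] -> levels [4 6 7 6]
Tank 0 first reaches <=4 at step 6

Answer: 6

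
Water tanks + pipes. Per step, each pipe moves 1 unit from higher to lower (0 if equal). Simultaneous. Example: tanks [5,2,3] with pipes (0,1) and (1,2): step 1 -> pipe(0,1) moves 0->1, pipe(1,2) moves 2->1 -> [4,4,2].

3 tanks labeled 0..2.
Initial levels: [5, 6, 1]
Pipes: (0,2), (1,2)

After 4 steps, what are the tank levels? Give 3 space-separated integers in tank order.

Answer: 3 4 5

Derivation:
Step 1: flows [0->2,1->2] -> levels [4 5 3]
Step 2: flows [0->2,1->2] -> levels [3 4 5]
Step 3: flows [2->0,2->1] -> levels [4 5 3]
  -> period-2 cycle: step 3 state = step 1 state
  -> state at step 4: (4-1) mod 2 = 1, same as step 2 -> [3 4 5]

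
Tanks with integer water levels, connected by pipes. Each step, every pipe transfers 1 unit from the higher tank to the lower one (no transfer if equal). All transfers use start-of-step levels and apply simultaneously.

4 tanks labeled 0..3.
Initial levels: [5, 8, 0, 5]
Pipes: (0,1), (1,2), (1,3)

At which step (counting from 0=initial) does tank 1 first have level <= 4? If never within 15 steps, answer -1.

Answer: 3

Derivation:
Step 1: flows [1->0,1->2,1->3] -> levels [6 5 1 6]
Step 2: flows [0->1,1->2,3->1] -> levels [5 6 2 5]
Step 3: flows [1->0,1->2,1->3] -> levels [6 3 3 6]
Tank 1 first reaches <=4 at step 3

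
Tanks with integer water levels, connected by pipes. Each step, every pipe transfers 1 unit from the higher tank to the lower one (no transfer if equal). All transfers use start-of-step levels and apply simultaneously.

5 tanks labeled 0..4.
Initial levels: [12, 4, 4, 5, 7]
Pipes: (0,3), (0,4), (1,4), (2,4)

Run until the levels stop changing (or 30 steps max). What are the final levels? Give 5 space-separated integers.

Step 1: flows [0->3,0->4,4->1,4->2] -> levels [10 5 5 6 6]
Step 2: flows [0->3,0->4,4->1,4->2] -> levels [8 6 6 7 5]
Step 3: flows [0->3,0->4,1->4,2->4] -> levels [6 5 5 8 8]
Step 4: flows [3->0,4->0,4->1,4->2] -> levels [8 6 6 7 5]
  -> period-2 cycle: step 4 state = step 2 state; never stabilizes
  -> state at step 30: (30-2) mod 2 = 0, same as step 2 -> [8 6 6 7 5]

Answer: 8 6 6 7 5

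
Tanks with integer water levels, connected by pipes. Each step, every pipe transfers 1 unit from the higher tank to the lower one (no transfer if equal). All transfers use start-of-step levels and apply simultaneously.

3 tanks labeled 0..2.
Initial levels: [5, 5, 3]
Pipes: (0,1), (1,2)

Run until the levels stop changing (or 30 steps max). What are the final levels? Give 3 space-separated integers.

Step 1: flows [0=1,1->2] -> levels [5 4 4]
Step 2: flows [0->1,1=2] -> levels [4 5 4]
Step 3: flows [1->0,1->2] -> levels [5 3 5]
Step 4: flows [0->1,2->1] -> levels [4 5 4]
  -> period-2 cycle: step 4 state = step 2 state; never stabilizes
  -> state at step 30: (30-2) mod 2 = 0, same as step 2 -> [4 5 4]

Answer: 4 5 4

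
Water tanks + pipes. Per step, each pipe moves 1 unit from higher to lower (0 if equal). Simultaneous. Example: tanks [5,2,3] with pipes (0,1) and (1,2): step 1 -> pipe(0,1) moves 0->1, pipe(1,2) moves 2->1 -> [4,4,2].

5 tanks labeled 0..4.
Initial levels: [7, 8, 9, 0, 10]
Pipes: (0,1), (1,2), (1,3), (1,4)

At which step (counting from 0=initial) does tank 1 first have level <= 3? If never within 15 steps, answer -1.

Answer: -1

Derivation:
Step 1: flows [1->0,2->1,1->3,4->1] -> levels [8 8 8 1 9]
Step 2: flows [0=1,1=2,1->3,4->1] -> levels [8 8 8 2 8]
Step 3: flows [0=1,1=2,1->3,1=4] -> levels [8 7 8 3 8]
Step 4: flows [0->1,2->1,1->3,4->1] -> levels [7 9 7 4 7]
Step 5: flows [1->0,1->2,1->3,1->4] -> levels [8 5 8 5 8]
Step 6: flows [0->1,2->1,1=3,4->1] -> levels [7 8 7 5 7]
Step 7: flows [1->0,1->2,1->3,1->4] -> levels [8 4 8 6 8]
Step 8: flows [0->1,2->1,3->1,4->1] -> levels [7 8 7 5 7]
  -> period-2 cycle (repeats step 6); tank 1 never drops to <=3
Tank 1 never reaches <=3 within 15 steps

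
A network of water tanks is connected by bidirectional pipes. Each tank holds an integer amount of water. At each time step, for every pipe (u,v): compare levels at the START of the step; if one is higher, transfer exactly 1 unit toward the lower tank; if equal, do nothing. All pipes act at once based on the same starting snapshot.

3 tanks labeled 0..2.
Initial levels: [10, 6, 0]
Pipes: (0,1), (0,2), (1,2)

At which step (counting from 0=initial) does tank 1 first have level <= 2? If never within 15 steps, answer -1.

Answer: -1

Derivation:
Step 1: flows [0->1,0->2,1->2] -> levels [8 6 2]
Step 2: flows [0->1,0->2,1->2] -> levels [6 6 4]
Step 3: flows [0=1,0->2,1->2] -> levels [5 5 6]
Step 4: flows [0=1,2->0,2->1] -> levels [6 6 4]
  -> period-2 cycle (repeats step 2); tank 1 never drops to <=2
Tank 1 never reaches <=2 within 15 steps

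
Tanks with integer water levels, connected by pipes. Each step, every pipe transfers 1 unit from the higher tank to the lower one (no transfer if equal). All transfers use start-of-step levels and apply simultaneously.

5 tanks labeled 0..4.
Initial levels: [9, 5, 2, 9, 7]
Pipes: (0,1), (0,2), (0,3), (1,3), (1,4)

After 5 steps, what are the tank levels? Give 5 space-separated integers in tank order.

Answer: 5 9 6 6 6

Derivation:
Step 1: flows [0->1,0->2,0=3,3->1,4->1] -> levels [7 8 3 8 6]
Step 2: flows [1->0,0->2,3->0,1=3,1->4] -> levels [8 6 4 7 7]
Step 3: flows [0->1,0->2,0->3,3->1,4->1] -> levels [5 9 5 7 6]
Step 4: flows [1->0,0=2,3->0,1->3,1->4] -> levels [7 6 5 7 7]
Step 5: flows [0->1,0->2,0=3,3->1,4->1] -> levels [5 9 6 6 6]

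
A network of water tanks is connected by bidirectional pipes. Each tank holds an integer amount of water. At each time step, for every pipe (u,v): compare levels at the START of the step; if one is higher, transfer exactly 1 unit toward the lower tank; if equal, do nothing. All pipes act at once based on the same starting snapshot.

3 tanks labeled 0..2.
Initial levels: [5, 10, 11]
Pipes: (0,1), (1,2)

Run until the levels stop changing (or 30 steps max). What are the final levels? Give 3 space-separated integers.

Step 1: flows [1->0,2->1] -> levels [6 10 10]
Step 2: flows [1->0,1=2] -> levels [7 9 10]
Step 3: flows [1->0,2->1] -> levels [8 9 9]
Step 4: flows [1->0,1=2] -> levels [9 8 9]
Step 5: flows [0->1,2->1] -> levels [8 10 8]
Step 6: flows [1->0,1->2] -> levels [9 8 9]
  -> period-2 cycle: step 6 state = step 4 state; never stabilizes
  -> state at step 30: (30-4) mod 2 = 0, same as step 4 -> [9 8 9]

Answer: 9 8 9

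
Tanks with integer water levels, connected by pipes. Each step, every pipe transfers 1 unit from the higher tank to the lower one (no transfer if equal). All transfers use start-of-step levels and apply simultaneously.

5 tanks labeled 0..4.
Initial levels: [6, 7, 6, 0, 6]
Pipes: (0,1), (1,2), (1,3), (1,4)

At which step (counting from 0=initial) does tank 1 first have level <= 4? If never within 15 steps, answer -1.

Answer: 1

Derivation:
Step 1: flows [1->0,1->2,1->3,1->4] -> levels [7 3 7 1 7]
Tank 1 first reaches <=4 at step 1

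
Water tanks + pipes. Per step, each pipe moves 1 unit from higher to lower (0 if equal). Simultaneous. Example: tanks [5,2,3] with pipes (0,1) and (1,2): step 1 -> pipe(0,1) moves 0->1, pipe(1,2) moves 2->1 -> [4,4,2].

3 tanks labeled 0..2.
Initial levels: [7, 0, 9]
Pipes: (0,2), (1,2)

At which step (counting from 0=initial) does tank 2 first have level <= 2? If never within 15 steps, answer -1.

Answer: -1

Derivation:
Step 1: flows [2->0,2->1] -> levels [8 1 7]
Step 2: flows [0->2,2->1] -> levels [7 2 7]
Step 3: flows [0=2,2->1] -> levels [7 3 6]
Step 4: flows [0->2,2->1] -> levels [6 4 6]
Step 5: flows [0=2,2->1] -> levels [6 5 5]
Step 6: flows [0->2,1=2] -> levels [5 5 6]
Step 7: flows [2->0,2->1] -> levels [6 6 4]
Step 8: flows [0->2,1->2] -> levels [5 5 6]
  -> period-2 cycle (repeats step 6); tank 2 never drops to <=2
Tank 2 never reaches <=2 within 15 steps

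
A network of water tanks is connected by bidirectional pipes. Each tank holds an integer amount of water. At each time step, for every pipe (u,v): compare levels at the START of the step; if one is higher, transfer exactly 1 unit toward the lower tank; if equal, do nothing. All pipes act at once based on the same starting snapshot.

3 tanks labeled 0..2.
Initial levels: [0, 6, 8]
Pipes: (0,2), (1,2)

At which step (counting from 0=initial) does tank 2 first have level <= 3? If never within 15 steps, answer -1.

Answer: -1

Derivation:
Step 1: flows [2->0,2->1] -> levels [1 7 6]
Step 2: flows [2->0,1->2] -> levels [2 6 6]
Step 3: flows [2->0,1=2] -> levels [3 6 5]
Step 4: flows [2->0,1->2] -> levels [4 5 5]
Step 5: flows [2->0,1=2] -> levels [5 5 4]
Step 6: flows [0->2,1->2] -> levels [4 4 6]
Step 7: flows [2->0,2->1] -> levels [5 5 4]
  -> period-2 cycle (repeats step 5); tank 2 never drops to <=3
Tank 2 never reaches <=3 within 15 steps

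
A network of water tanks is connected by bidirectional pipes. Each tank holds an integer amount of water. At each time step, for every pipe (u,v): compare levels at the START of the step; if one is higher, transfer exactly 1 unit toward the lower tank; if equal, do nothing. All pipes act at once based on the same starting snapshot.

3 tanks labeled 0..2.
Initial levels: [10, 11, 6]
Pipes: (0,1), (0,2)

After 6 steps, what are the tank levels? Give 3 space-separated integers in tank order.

Answer: 9 9 9

Derivation:
Step 1: flows [1->0,0->2] -> levels [10 10 7]
Step 2: flows [0=1,0->2] -> levels [9 10 8]
Step 3: flows [1->0,0->2] -> levels [9 9 9]
Step 4: flows [0=1,0=2] -> levels [9 9 9]
  -> stable; steps 5..6 unchanged -> [9 9 9]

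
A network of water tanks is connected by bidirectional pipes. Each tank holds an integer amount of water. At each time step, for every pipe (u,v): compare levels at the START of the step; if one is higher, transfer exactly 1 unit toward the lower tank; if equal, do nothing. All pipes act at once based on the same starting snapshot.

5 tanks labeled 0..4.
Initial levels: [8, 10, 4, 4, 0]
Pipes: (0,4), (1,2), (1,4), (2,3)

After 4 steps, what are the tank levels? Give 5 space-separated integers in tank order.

Step 1: flows [0->4,1->2,1->4,2=3] -> levels [7 8 5 4 2]
Step 2: flows [0->4,1->2,1->4,2->3] -> levels [6 6 5 5 4]
Step 3: flows [0->4,1->2,1->4,2=3] -> levels [5 4 6 5 6]
Step 4: flows [4->0,2->1,4->1,2->3] -> levels [6 6 4 6 4]

Answer: 6 6 4 6 4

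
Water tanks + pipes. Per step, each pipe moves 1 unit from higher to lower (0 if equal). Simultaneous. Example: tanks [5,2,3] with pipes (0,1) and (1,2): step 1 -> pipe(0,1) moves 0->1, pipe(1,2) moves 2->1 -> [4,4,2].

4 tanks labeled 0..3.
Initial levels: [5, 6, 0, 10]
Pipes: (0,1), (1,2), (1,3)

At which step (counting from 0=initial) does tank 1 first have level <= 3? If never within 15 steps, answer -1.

Step 1: flows [1->0,1->2,3->1] -> levels [6 5 1 9]
Step 2: flows [0->1,1->2,3->1] -> levels [5 6 2 8]
Step 3: flows [1->0,1->2,3->1] -> levels [6 5 3 7]
Step 4: flows [0->1,1->2,3->1] -> levels [5 6 4 6]
Step 5: flows [1->0,1->2,1=3] -> levels [6 4 5 6]
Step 6: flows [0->1,2->1,3->1] -> levels [5 7 4 5]
Step 7: flows [1->0,1->2,1->3] -> levels [6 4 5 6]
  -> period-2 cycle (repeats step 5); tank 1 never drops to <=3
Tank 1 never reaches <=3 within 15 steps

Answer: -1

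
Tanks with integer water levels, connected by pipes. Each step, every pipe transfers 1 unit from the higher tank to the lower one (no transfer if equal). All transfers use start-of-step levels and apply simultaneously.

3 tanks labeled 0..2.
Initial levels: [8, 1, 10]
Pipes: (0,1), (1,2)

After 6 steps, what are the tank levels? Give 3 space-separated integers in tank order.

Step 1: flows [0->1,2->1] -> levels [7 3 9]
Step 2: flows [0->1,2->1] -> levels [6 5 8]
Step 3: flows [0->1,2->1] -> levels [5 7 7]
Step 4: flows [1->0,1=2] -> levels [6 6 7]
Step 5: flows [0=1,2->1] -> levels [6 7 6]
Step 6: flows [1->0,1->2] -> levels [7 5 7]

Answer: 7 5 7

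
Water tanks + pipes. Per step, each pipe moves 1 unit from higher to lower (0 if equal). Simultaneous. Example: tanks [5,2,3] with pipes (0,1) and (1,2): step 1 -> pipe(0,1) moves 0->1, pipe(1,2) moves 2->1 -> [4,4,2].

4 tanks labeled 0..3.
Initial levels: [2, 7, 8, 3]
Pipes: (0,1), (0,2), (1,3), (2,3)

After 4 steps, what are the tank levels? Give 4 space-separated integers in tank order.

Step 1: flows [1->0,2->0,1->3,2->3] -> levels [4 5 6 5]
Step 2: flows [1->0,2->0,1=3,2->3] -> levels [6 4 4 6]
Step 3: flows [0->1,0->2,3->1,3->2] -> levels [4 6 6 4]
Step 4: flows [1->0,2->0,1->3,2->3] -> levels [6 4 4 6]

Answer: 6 4 4 6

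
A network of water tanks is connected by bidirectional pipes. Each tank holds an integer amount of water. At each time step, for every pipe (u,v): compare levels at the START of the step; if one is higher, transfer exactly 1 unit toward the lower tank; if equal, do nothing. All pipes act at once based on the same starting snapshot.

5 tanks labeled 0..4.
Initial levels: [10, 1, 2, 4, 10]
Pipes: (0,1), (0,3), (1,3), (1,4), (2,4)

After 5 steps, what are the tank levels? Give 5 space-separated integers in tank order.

Step 1: flows [0->1,0->3,3->1,4->1,4->2] -> levels [8 4 3 4 8]
Step 2: flows [0->1,0->3,1=3,4->1,4->2] -> levels [6 6 4 5 6]
Step 3: flows [0=1,0->3,1->3,1=4,4->2] -> levels [5 5 5 7 5]
Step 4: flows [0=1,3->0,3->1,1=4,2=4] -> levels [6 6 5 5 5]
Step 5: flows [0=1,0->3,1->3,1->4,2=4] -> levels [5 4 5 7 6]

Answer: 5 4 5 7 6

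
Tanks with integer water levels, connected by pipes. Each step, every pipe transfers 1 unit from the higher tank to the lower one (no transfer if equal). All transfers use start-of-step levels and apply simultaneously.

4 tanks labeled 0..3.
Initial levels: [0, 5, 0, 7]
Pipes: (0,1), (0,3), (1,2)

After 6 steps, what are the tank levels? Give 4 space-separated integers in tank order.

Step 1: flows [1->0,3->0,1->2] -> levels [2 3 1 6]
Step 2: flows [1->0,3->0,1->2] -> levels [4 1 2 5]
Step 3: flows [0->1,3->0,2->1] -> levels [4 3 1 4]
Step 4: flows [0->1,0=3,1->2] -> levels [3 3 2 4]
Step 5: flows [0=1,3->0,1->2] -> levels [4 2 3 3]
Step 6: flows [0->1,0->3,2->1] -> levels [2 4 2 4]

Answer: 2 4 2 4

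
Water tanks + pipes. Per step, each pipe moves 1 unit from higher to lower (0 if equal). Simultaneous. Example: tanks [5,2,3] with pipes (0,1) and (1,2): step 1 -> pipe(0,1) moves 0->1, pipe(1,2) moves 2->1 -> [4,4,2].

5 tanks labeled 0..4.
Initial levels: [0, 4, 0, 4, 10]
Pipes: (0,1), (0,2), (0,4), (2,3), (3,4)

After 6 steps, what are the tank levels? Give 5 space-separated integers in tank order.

Step 1: flows [1->0,0=2,4->0,3->2,4->3] -> levels [2 3 1 4 8]
Step 2: flows [1->0,0->2,4->0,3->2,4->3] -> levels [3 2 3 4 6]
Step 3: flows [0->1,0=2,4->0,3->2,4->3] -> levels [3 3 4 4 4]
Step 4: flows [0=1,2->0,4->0,2=3,3=4] -> levels [5 3 3 4 3]
Step 5: flows [0->1,0->2,0->4,3->2,3->4] -> levels [2 4 5 2 5]
Step 6: flows [1->0,2->0,4->0,2->3,4->3] -> levels [5 3 3 4 3]

Answer: 5 3 3 4 3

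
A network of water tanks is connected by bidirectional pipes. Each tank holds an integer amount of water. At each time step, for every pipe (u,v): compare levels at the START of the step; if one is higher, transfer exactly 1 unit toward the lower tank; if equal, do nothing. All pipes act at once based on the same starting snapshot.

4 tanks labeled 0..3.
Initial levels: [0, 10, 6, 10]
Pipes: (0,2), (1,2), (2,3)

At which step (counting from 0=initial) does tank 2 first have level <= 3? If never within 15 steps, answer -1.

Step 1: flows [2->0,1->2,3->2] -> levels [1 9 7 9]
Step 2: flows [2->0,1->2,3->2] -> levels [2 8 8 8]
Step 3: flows [2->0,1=2,2=3] -> levels [3 8 7 8]
Step 4: flows [2->0,1->2,3->2] -> levels [4 7 8 7]
Step 5: flows [2->0,2->1,2->3] -> levels [5 8 5 8]
Step 6: flows [0=2,1->2,3->2] -> levels [5 7 7 7]
Step 7: flows [2->0,1=2,2=3] -> levels [6 7 6 7]
Step 8: flows [0=2,1->2,3->2] -> levels [6 6 8 6]
Step 9: flows [2->0,2->1,2->3] -> levels [7 7 5 7]
Step 10: flows [0->2,1->2,3->2] -> levels [6 6 8 6]
  -> period-2 cycle (repeats step 8); tank 2 never drops to <=3
Tank 2 never reaches <=3 within 15 steps

Answer: -1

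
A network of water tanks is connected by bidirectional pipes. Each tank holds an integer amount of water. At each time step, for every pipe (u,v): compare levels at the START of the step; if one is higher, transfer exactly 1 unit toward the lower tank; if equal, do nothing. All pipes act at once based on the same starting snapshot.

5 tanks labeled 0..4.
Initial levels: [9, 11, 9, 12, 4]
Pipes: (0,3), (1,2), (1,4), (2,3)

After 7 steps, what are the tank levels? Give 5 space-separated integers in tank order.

Answer: 10 7 10 9 9

Derivation:
Step 1: flows [3->0,1->2,1->4,3->2] -> levels [10 9 11 10 5]
Step 2: flows [0=3,2->1,1->4,2->3] -> levels [10 9 9 11 6]
Step 3: flows [3->0,1=2,1->4,3->2] -> levels [11 8 10 9 7]
Step 4: flows [0->3,2->1,1->4,2->3] -> levels [10 8 8 11 8]
Step 5: flows [3->0,1=2,1=4,3->2] -> levels [11 8 9 9 8]
Step 6: flows [0->3,2->1,1=4,2=3] -> levels [10 9 8 10 8]
Step 7: flows [0=3,1->2,1->4,3->2] -> levels [10 7 10 9 9]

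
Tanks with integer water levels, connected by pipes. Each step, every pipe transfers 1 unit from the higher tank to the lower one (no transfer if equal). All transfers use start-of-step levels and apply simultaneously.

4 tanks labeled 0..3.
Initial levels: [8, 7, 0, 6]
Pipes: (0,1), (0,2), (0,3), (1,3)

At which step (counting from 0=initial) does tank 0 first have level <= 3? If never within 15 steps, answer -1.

Answer: -1

Derivation:
Step 1: flows [0->1,0->2,0->3,1->3] -> levels [5 7 1 8]
Step 2: flows [1->0,0->2,3->0,3->1] -> levels [6 7 2 6]
Step 3: flows [1->0,0->2,0=3,1->3] -> levels [6 5 3 7]
Step 4: flows [0->1,0->2,3->0,3->1] -> levels [5 7 4 5]
Step 5: flows [1->0,0->2,0=3,1->3] -> levels [5 5 5 6]
Step 6: flows [0=1,0=2,3->0,3->1] -> levels [6 6 5 4]
Step 7: flows [0=1,0->2,0->3,1->3] -> levels [4 5 6 6]
Step 8: flows [1->0,2->0,3->0,3->1] -> levels [7 5 5 4]
Step 9: flows [0->1,0->2,0->3,1->3] -> levels [4 5 6 6]
  -> period-2 cycle (repeats step 7); tank 0 never drops to <=3
Tank 0 never reaches <=3 within 15 steps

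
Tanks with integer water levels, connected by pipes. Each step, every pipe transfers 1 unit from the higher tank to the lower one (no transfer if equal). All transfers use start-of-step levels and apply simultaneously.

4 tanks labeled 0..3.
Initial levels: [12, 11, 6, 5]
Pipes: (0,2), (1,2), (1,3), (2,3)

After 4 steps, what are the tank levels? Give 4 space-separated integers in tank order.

Step 1: flows [0->2,1->2,1->3,2->3] -> levels [11 9 7 7]
Step 2: flows [0->2,1->2,1->3,2=3] -> levels [10 7 9 8]
Step 3: flows [0->2,2->1,3->1,2->3] -> levels [9 9 8 8]
Step 4: flows [0->2,1->2,1->3,2=3] -> levels [8 7 10 9]

Answer: 8 7 10 9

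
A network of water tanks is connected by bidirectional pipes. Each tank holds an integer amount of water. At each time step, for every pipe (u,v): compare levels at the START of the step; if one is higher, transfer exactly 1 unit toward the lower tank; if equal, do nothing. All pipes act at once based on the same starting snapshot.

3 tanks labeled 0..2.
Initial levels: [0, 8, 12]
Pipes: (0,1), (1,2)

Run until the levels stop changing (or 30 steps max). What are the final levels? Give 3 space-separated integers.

Step 1: flows [1->0,2->1] -> levels [1 8 11]
Step 2: flows [1->0,2->1] -> levels [2 8 10]
Step 3: flows [1->0,2->1] -> levels [3 8 9]
Step 4: flows [1->0,2->1] -> levels [4 8 8]
Step 5: flows [1->0,1=2] -> levels [5 7 8]
Step 6: flows [1->0,2->1] -> levels [6 7 7]
Step 7: flows [1->0,1=2] -> levels [7 6 7]
Step 8: flows [0->1,2->1] -> levels [6 8 6]
Step 9: flows [1->0,1->2] -> levels [7 6 7]
  -> period-2 cycle: step 9 state = step 7 state; never stabilizes
  -> state at step 30: (30-7) mod 2 = 1, same as step 8 -> [6 8 6]

Answer: 6 8 6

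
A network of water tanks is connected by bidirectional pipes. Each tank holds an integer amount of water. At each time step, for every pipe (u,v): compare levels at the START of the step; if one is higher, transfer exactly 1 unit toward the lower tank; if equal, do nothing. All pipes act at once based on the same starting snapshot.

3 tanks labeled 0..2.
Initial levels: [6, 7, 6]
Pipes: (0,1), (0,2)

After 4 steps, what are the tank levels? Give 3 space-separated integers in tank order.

Answer: 5 7 7

Derivation:
Step 1: flows [1->0,0=2] -> levels [7 6 6]
Step 2: flows [0->1,0->2] -> levels [5 7 7]
Step 3: flows [1->0,2->0] -> levels [7 6 6]
  -> period-2 cycle: step 3 state = step 1 state
  -> state at step 4: (4-1) mod 2 = 1, same as step 2 -> [5 7 7]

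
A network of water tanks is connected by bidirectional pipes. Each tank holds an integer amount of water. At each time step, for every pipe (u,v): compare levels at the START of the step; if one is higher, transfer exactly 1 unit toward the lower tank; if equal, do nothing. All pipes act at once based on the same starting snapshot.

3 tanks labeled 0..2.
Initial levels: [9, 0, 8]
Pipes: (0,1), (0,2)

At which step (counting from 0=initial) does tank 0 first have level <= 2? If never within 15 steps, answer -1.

Step 1: flows [0->1,0->2] -> levels [7 1 9]
Step 2: flows [0->1,2->0] -> levels [7 2 8]
Step 3: flows [0->1,2->0] -> levels [7 3 7]
Step 4: flows [0->1,0=2] -> levels [6 4 7]
Step 5: flows [0->1,2->0] -> levels [6 5 6]
Step 6: flows [0->1,0=2] -> levels [5 6 6]
Step 7: flows [1->0,2->0] -> levels [7 5 5]
Step 8: flows [0->1,0->2] -> levels [5 6 6]
  -> period-2 cycle (repeats step 6); tank 0 never drops to <=2
Tank 0 never reaches <=2 within 15 steps

Answer: -1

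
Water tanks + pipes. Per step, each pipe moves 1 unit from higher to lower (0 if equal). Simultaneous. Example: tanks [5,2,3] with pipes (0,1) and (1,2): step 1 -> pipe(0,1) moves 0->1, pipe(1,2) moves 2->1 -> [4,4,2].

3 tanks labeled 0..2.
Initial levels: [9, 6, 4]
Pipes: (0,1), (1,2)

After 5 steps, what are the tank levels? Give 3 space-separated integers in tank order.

Step 1: flows [0->1,1->2] -> levels [8 6 5]
Step 2: flows [0->1,1->2] -> levels [7 6 6]
Step 3: flows [0->1,1=2] -> levels [6 7 6]
Step 4: flows [1->0,1->2] -> levels [7 5 7]
Step 5: flows [0->1,2->1] -> levels [6 7 6]

Answer: 6 7 6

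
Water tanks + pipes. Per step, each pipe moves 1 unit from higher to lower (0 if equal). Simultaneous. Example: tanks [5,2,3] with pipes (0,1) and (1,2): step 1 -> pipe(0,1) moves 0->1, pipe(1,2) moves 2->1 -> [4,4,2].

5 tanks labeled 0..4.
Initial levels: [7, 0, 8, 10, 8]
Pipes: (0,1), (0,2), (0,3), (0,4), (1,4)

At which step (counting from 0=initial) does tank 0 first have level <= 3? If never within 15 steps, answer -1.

Answer: -1

Derivation:
Step 1: flows [0->1,2->0,3->0,4->0,4->1] -> levels [9 2 7 9 6]
Step 2: flows [0->1,0->2,0=3,0->4,4->1] -> levels [6 4 8 9 6]
Step 3: flows [0->1,2->0,3->0,0=4,4->1] -> levels [7 6 7 8 5]
Step 4: flows [0->1,0=2,3->0,0->4,1->4] -> levels [6 6 7 7 7]
Step 5: flows [0=1,2->0,3->0,4->0,4->1] -> levels [9 7 6 6 5]
Step 6: flows [0->1,0->2,0->3,0->4,1->4] -> levels [5 7 7 7 7]
Step 7: flows [1->0,2->0,3->0,4->0,1=4] -> levels [9 6 6 6 6]
Step 8: flows [0->1,0->2,0->3,0->4,1=4] -> levels [5 7 7 7 7]
  -> period-2 cycle (repeats step 6); tank 0 never drops to <=3
Tank 0 never reaches <=3 within 15 steps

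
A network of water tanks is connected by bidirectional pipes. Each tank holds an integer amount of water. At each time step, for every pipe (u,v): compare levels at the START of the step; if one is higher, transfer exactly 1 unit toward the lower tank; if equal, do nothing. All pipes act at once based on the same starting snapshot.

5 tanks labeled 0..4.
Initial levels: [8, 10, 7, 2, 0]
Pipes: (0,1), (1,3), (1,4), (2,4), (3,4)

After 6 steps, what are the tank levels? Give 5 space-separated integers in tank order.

Step 1: flows [1->0,1->3,1->4,2->4,3->4] -> levels [9 7 6 2 3]
Step 2: flows [0->1,1->3,1->4,2->4,4->3] -> levels [8 6 5 4 4]
Step 3: flows [0->1,1->3,1->4,2->4,3=4] -> levels [7 5 4 5 6]
Step 4: flows [0->1,1=3,4->1,4->2,4->3] -> levels [6 7 5 6 3]
Step 5: flows [1->0,1->3,1->4,2->4,3->4] -> levels [7 4 4 6 6]
Step 6: flows [0->1,3->1,4->1,4->2,3=4] -> levels [6 7 5 5 4]

Answer: 6 7 5 5 4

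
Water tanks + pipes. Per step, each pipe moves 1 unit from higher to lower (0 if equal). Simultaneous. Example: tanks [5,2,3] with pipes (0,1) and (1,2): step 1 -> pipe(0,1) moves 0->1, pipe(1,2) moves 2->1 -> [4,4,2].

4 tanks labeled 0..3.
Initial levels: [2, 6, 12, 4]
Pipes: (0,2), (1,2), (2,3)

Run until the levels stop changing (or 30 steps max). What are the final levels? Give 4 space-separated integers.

Step 1: flows [2->0,2->1,2->3] -> levels [3 7 9 5]
Step 2: flows [2->0,2->1,2->3] -> levels [4 8 6 6]
Step 3: flows [2->0,1->2,2=3] -> levels [5 7 6 6]
Step 4: flows [2->0,1->2,2=3] -> levels [6 6 6 6]
Step 5: flows [0=2,1=2,2=3] -> levels [6 6 6 6]
  -> stable (no change)

Answer: 6 6 6 6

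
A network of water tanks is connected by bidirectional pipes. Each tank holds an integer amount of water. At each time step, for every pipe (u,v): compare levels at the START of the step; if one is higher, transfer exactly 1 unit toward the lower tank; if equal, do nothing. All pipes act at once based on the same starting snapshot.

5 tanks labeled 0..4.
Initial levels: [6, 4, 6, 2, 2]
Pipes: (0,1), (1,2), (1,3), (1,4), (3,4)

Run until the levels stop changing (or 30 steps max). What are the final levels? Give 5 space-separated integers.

Step 1: flows [0->1,2->1,1->3,1->4,3=4] -> levels [5 4 5 3 3]
Step 2: flows [0->1,2->1,1->3,1->4,3=4] -> levels [4 4 4 4 4]
Step 3: flows [0=1,1=2,1=3,1=4,3=4] -> levels [4 4 4 4 4]
  -> stable (no change)

Answer: 4 4 4 4 4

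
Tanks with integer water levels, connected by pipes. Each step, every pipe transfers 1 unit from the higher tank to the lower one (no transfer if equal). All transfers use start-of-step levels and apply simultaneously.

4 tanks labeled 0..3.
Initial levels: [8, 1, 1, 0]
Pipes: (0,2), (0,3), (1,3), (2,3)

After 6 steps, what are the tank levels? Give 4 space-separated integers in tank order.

Answer: 3 3 3 1

Derivation:
Step 1: flows [0->2,0->3,1->3,2->3] -> levels [6 0 1 3]
Step 2: flows [0->2,0->3,3->1,3->2] -> levels [4 1 3 2]
Step 3: flows [0->2,0->3,3->1,2->3] -> levels [2 2 3 3]
Step 4: flows [2->0,3->0,3->1,2=3] -> levels [4 3 2 1]
Step 5: flows [0->2,0->3,1->3,2->3] -> levels [2 2 2 4]
Step 6: flows [0=2,3->0,3->1,3->2] -> levels [3 3 3 1]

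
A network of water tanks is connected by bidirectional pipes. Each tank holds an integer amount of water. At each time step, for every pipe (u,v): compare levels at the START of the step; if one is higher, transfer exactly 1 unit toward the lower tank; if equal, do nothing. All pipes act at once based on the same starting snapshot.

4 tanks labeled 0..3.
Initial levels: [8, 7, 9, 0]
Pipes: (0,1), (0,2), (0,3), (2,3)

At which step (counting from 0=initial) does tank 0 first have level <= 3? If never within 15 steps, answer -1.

Answer: -1

Derivation:
Step 1: flows [0->1,2->0,0->3,2->3] -> levels [7 8 7 2]
Step 2: flows [1->0,0=2,0->3,2->3] -> levels [7 7 6 4]
Step 3: flows [0=1,0->2,0->3,2->3] -> levels [5 7 6 6]
Step 4: flows [1->0,2->0,3->0,2=3] -> levels [8 6 5 5]
Step 5: flows [0->1,0->2,0->3,2=3] -> levels [5 7 6 6]
  -> period-2 cycle (repeats step 3); tank 0 never drops to <=3
Tank 0 never reaches <=3 within 15 steps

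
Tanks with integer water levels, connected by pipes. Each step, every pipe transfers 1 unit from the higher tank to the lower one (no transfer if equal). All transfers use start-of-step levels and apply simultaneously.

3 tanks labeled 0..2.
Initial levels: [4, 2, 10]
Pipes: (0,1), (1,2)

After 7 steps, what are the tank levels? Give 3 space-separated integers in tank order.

Step 1: flows [0->1,2->1] -> levels [3 4 9]
Step 2: flows [1->0,2->1] -> levels [4 4 8]
Step 3: flows [0=1,2->1] -> levels [4 5 7]
Step 4: flows [1->0,2->1] -> levels [5 5 6]
Step 5: flows [0=1,2->1] -> levels [5 6 5]
Step 6: flows [1->0,1->2] -> levels [6 4 6]
Step 7: flows [0->1,2->1] -> levels [5 6 5]

Answer: 5 6 5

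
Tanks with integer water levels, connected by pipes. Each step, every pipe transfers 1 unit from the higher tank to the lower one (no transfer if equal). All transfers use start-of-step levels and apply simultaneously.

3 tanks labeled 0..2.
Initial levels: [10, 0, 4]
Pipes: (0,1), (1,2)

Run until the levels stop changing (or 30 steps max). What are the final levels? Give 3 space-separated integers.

Step 1: flows [0->1,2->1] -> levels [9 2 3]
Step 2: flows [0->1,2->1] -> levels [8 4 2]
Step 3: flows [0->1,1->2] -> levels [7 4 3]
Step 4: flows [0->1,1->2] -> levels [6 4 4]
Step 5: flows [0->1,1=2] -> levels [5 5 4]
Step 6: flows [0=1,1->2] -> levels [5 4 5]
Step 7: flows [0->1,2->1] -> levels [4 6 4]
Step 8: flows [1->0,1->2] -> levels [5 4 5]
  -> period-2 cycle: step 8 state = step 6 state; never stabilizes
  -> state at step 30: (30-6) mod 2 = 0, same as step 6 -> [5 4 5]

Answer: 5 4 5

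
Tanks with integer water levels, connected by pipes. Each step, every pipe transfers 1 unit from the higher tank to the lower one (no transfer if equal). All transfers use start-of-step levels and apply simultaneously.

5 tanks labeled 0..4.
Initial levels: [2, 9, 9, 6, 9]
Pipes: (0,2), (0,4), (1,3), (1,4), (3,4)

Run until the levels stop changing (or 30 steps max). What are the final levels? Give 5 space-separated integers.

Step 1: flows [2->0,4->0,1->3,1=4,4->3] -> levels [4 8 8 8 7]
Step 2: flows [2->0,4->0,1=3,1->4,3->4] -> levels [6 7 7 7 8]
Step 3: flows [2->0,4->0,1=3,4->1,4->3] -> levels [8 8 6 8 5]
Step 4: flows [0->2,0->4,1=3,1->4,3->4] -> levels [6 7 7 7 8]
  -> period-2 cycle: step 4 state = step 2 state; never stabilizes
  -> state at step 30: (30-2) mod 2 = 0, same as step 2 -> [6 7 7 7 8]

Answer: 6 7 7 7 8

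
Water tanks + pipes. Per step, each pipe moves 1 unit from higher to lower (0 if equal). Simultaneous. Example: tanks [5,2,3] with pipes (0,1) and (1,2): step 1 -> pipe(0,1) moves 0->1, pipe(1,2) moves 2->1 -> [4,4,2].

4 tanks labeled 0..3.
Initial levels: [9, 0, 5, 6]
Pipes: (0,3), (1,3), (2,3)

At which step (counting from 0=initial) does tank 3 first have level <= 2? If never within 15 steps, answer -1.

Answer: -1

Derivation:
Step 1: flows [0->3,3->1,3->2] -> levels [8 1 6 5]
Step 2: flows [0->3,3->1,2->3] -> levels [7 2 5 6]
Step 3: flows [0->3,3->1,3->2] -> levels [6 3 6 5]
Step 4: flows [0->3,3->1,2->3] -> levels [5 4 5 6]
Step 5: flows [3->0,3->1,3->2] -> levels [6 5 6 3]
Step 6: flows [0->3,1->3,2->3] -> levels [5 4 5 6]
  -> period-2 cycle (repeats step 4); tank 3 never drops to <=2
Tank 3 never reaches <=2 within 15 steps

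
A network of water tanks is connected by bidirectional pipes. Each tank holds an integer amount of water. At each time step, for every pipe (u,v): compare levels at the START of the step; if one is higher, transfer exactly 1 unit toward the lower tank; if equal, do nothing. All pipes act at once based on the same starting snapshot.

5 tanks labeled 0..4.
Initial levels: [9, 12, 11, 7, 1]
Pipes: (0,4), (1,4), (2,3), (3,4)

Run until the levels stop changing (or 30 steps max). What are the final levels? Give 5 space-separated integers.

Answer: 8 8 8 8 8

Derivation:
Step 1: flows [0->4,1->4,2->3,3->4] -> levels [8 11 10 7 4]
Step 2: flows [0->4,1->4,2->3,3->4] -> levels [7 10 9 7 7]
Step 3: flows [0=4,1->4,2->3,3=4] -> levels [7 9 8 8 8]
Step 4: flows [4->0,1->4,2=3,3=4] -> levels [8 8 8 8 8]
Step 5: flows [0=4,1=4,2=3,3=4] -> levels [8 8 8 8 8]
  -> stable (no change)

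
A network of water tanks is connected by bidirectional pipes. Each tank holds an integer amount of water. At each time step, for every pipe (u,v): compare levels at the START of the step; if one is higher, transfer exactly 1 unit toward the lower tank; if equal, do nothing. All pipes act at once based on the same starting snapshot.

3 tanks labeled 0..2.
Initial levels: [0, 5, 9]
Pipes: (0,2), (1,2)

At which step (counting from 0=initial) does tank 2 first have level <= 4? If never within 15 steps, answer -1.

Answer: 5

Derivation:
Step 1: flows [2->0,2->1] -> levels [1 6 7]
Step 2: flows [2->0,2->1] -> levels [2 7 5]
Step 3: flows [2->0,1->2] -> levels [3 6 5]
Step 4: flows [2->0,1->2] -> levels [4 5 5]
Step 5: flows [2->0,1=2] -> levels [5 5 4]
Tank 2 first reaches <=4 at step 5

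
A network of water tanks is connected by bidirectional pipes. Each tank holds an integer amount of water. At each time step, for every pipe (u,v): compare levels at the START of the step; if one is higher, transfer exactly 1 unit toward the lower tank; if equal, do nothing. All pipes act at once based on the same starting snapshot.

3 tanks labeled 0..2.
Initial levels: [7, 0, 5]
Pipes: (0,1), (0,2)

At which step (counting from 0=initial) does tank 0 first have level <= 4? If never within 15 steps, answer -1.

Answer: 3

Derivation:
Step 1: flows [0->1,0->2] -> levels [5 1 6]
Step 2: flows [0->1,2->0] -> levels [5 2 5]
Step 3: flows [0->1,0=2] -> levels [4 3 5]
Tank 0 first reaches <=4 at step 3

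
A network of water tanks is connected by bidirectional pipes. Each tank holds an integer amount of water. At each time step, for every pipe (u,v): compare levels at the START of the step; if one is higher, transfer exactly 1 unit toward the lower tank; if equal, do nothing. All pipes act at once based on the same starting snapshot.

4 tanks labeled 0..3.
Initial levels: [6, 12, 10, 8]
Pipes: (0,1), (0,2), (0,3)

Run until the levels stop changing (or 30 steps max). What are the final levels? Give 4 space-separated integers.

Step 1: flows [1->0,2->0,3->0] -> levels [9 11 9 7]
Step 2: flows [1->0,0=2,0->3] -> levels [9 10 9 8]
Step 3: flows [1->0,0=2,0->3] -> levels [9 9 9 9]
Step 4: flows [0=1,0=2,0=3] -> levels [9 9 9 9]
  -> stable (no change)

Answer: 9 9 9 9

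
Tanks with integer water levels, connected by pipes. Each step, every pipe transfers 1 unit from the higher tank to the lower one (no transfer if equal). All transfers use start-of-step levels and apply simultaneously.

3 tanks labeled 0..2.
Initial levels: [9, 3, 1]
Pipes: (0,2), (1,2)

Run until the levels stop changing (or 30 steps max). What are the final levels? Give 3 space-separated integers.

Answer: 5 5 3

Derivation:
Step 1: flows [0->2,1->2] -> levels [8 2 3]
Step 2: flows [0->2,2->1] -> levels [7 3 3]
Step 3: flows [0->2,1=2] -> levels [6 3 4]
Step 4: flows [0->2,2->1] -> levels [5 4 4]
Step 5: flows [0->2,1=2] -> levels [4 4 5]
Step 6: flows [2->0,2->1] -> levels [5 5 3]
Step 7: flows [0->2,1->2] -> levels [4 4 5]
  -> period-2 cycle: step 7 state = step 5 state; never stabilizes
  -> state at step 30: (30-5) mod 2 = 1, same as step 6 -> [5 5 3]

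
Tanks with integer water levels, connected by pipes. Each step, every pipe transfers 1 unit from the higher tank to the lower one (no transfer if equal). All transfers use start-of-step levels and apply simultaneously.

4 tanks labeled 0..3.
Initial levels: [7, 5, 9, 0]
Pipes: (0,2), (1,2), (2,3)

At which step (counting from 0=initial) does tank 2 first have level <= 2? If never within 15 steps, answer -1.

Step 1: flows [2->0,2->1,2->3] -> levels [8 6 6 1]
Step 2: flows [0->2,1=2,2->3] -> levels [7 6 6 2]
Step 3: flows [0->2,1=2,2->3] -> levels [6 6 6 3]
Step 4: flows [0=2,1=2,2->3] -> levels [6 6 5 4]
Step 5: flows [0->2,1->2,2->3] -> levels [5 5 6 5]
Step 6: flows [2->0,2->1,2->3] -> levels [6 6 3 6]
Step 7: flows [0->2,1->2,3->2] -> levels [5 5 6 5]
  -> period-2 cycle (repeats step 5); tank 2 never drops to <=2
Tank 2 never reaches <=2 within 15 steps

Answer: -1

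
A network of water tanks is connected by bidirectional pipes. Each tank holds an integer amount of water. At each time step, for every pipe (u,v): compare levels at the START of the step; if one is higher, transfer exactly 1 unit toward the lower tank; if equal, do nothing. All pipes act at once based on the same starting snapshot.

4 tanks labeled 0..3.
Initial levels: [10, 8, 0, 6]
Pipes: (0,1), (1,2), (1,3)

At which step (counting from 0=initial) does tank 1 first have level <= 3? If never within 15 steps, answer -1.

Step 1: flows [0->1,1->2,1->3] -> levels [9 7 1 7]
Step 2: flows [0->1,1->2,1=3] -> levels [8 7 2 7]
Step 3: flows [0->1,1->2,1=3] -> levels [7 7 3 7]
Step 4: flows [0=1,1->2,1=3] -> levels [7 6 4 7]
Step 5: flows [0->1,1->2,3->1] -> levels [6 7 5 6]
Step 6: flows [1->0,1->2,1->3] -> levels [7 4 6 7]
Step 7: flows [0->1,2->1,3->1] -> levels [6 7 5 6]
  -> period-2 cycle (repeats step 5); tank 1 never drops to <=3
Tank 1 never reaches <=3 within 15 steps

Answer: -1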